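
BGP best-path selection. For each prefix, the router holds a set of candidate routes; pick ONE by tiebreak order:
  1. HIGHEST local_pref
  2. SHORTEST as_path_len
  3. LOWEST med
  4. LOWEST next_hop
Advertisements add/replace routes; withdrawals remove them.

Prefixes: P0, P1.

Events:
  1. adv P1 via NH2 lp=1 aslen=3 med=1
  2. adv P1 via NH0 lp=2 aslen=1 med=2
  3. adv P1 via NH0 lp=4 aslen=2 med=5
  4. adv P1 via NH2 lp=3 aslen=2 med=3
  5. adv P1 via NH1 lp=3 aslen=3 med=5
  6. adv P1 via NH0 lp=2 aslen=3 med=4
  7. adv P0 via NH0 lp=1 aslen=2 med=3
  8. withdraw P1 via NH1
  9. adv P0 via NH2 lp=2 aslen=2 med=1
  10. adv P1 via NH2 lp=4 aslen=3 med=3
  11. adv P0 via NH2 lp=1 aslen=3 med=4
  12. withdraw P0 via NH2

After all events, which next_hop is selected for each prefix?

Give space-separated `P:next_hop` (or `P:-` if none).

Op 1: best P0=- P1=NH2
Op 2: best P0=- P1=NH0
Op 3: best P0=- P1=NH0
Op 4: best P0=- P1=NH0
Op 5: best P0=- P1=NH0
Op 6: best P0=- P1=NH2
Op 7: best P0=NH0 P1=NH2
Op 8: best P0=NH0 P1=NH2
Op 9: best P0=NH2 P1=NH2
Op 10: best P0=NH2 P1=NH2
Op 11: best P0=NH0 P1=NH2
Op 12: best P0=NH0 P1=NH2

Answer: P0:NH0 P1:NH2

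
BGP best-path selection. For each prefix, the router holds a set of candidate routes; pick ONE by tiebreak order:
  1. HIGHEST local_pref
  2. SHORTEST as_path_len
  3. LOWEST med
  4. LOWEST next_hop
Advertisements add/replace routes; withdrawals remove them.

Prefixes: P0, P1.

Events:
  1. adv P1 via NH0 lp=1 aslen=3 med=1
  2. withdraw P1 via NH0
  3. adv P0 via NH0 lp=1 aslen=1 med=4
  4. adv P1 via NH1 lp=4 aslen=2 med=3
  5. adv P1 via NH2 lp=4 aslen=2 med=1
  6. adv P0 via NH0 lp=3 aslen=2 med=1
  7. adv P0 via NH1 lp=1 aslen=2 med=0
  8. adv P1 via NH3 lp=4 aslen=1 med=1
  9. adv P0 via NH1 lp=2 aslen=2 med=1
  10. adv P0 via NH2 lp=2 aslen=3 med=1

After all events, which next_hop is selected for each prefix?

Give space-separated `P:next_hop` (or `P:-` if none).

Answer: P0:NH0 P1:NH3

Derivation:
Op 1: best P0=- P1=NH0
Op 2: best P0=- P1=-
Op 3: best P0=NH0 P1=-
Op 4: best P0=NH0 P1=NH1
Op 5: best P0=NH0 P1=NH2
Op 6: best P0=NH0 P1=NH2
Op 7: best P0=NH0 P1=NH2
Op 8: best P0=NH0 P1=NH3
Op 9: best P0=NH0 P1=NH3
Op 10: best P0=NH0 P1=NH3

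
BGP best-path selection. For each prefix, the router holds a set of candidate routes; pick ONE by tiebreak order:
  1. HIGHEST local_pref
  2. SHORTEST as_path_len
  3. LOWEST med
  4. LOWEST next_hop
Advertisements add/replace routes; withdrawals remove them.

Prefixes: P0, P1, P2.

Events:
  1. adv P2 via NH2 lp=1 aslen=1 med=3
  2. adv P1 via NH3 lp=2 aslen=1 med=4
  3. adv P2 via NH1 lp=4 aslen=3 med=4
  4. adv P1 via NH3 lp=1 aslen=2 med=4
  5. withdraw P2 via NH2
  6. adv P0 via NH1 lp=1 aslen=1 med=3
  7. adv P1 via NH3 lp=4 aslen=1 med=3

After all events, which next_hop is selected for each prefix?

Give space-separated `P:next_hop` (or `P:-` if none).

Answer: P0:NH1 P1:NH3 P2:NH1

Derivation:
Op 1: best P0=- P1=- P2=NH2
Op 2: best P0=- P1=NH3 P2=NH2
Op 3: best P0=- P1=NH3 P2=NH1
Op 4: best P0=- P1=NH3 P2=NH1
Op 5: best P0=- P1=NH3 P2=NH1
Op 6: best P0=NH1 P1=NH3 P2=NH1
Op 7: best P0=NH1 P1=NH3 P2=NH1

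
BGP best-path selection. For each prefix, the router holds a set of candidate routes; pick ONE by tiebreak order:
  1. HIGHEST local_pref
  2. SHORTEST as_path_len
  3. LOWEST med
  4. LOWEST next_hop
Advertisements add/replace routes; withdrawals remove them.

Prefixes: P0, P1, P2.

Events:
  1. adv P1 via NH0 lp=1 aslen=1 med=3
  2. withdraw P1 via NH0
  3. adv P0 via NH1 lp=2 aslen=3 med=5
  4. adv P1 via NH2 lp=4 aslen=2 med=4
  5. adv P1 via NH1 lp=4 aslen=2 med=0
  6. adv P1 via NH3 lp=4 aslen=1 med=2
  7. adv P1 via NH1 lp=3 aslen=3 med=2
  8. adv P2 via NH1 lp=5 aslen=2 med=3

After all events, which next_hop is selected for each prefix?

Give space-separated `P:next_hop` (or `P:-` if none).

Answer: P0:NH1 P1:NH3 P2:NH1

Derivation:
Op 1: best P0=- P1=NH0 P2=-
Op 2: best P0=- P1=- P2=-
Op 3: best P0=NH1 P1=- P2=-
Op 4: best P0=NH1 P1=NH2 P2=-
Op 5: best P0=NH1 P1=NH1 P2=-
Op 6: best P0=NH1 P1=NH3 P2=-
Op 7: best P0=NH1 P1=NH3 P2=-
Op 8: best P0=NH1 P1=NH3 P2=NH1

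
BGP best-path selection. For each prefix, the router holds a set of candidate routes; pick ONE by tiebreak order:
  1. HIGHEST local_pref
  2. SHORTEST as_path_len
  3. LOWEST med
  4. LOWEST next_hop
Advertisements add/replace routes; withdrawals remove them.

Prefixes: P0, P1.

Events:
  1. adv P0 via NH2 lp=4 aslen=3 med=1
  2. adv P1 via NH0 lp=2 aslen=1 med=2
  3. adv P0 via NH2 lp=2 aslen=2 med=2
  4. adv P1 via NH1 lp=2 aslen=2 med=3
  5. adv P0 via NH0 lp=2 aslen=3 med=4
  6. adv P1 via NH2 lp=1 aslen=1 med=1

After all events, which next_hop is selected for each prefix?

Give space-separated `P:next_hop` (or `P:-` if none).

Answer: P0:NH2 P1:NH0

Derivation:
Op 1: best P0=NH2 P1=-
Op 2: best P0=NH2 P1=NH0
Op 3: best P0=NH2 P1=NH0
Op 4: best P0=NH2 P1=NH0
Op 5: best P0=NH2 P1=NH0
Op 6: best P0=NH2 P1=NH0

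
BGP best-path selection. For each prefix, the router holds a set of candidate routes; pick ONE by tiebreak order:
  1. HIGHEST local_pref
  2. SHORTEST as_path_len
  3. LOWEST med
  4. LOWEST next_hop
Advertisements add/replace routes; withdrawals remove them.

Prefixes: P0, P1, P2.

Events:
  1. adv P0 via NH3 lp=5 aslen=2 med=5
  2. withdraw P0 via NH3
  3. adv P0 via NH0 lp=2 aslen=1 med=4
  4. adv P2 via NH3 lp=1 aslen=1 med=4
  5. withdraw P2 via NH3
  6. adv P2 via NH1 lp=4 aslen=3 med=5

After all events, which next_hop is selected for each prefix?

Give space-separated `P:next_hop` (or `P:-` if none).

Op 1: best P0=NH3 P1=- P2=-
Op 2: best P0=- P1=- P2=-
Op 3: best P0=NH0 P1=- P2=-
Op 4: best P0=NH0 P1=- P2=NH3
Op 5: best P0=NH0 P1=- P2=-
Op 6: best P0=NH0 P1=- P2=NH1

Answer: P0:NH0 P1:- P2:NH1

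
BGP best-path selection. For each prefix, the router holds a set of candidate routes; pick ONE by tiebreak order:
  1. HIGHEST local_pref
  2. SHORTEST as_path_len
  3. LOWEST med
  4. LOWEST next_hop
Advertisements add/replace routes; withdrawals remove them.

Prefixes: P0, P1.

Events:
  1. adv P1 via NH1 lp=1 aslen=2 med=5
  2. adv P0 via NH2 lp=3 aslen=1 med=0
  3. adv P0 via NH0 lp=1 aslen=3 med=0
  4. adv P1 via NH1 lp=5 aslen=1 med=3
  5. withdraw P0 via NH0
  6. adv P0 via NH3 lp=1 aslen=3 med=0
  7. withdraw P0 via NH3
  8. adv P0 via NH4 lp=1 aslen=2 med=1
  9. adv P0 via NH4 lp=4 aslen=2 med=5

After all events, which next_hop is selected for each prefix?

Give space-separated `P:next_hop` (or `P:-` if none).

Answer: P0:NH4 P1:NH1

Derivation:
Op 1: best P0=- P1=NH1
Op 2: best P0=NH2 P1=NH1
Op 3: best P0=NH2 P1=NH1
Op 4: best P0=NH2 P1=NH1
Op 5: best P0=NH2 P1=NH1
Op 6: best P0=NH2 P1=NH1
Op 7: best P0=NH2 P1=NH1
Op 8: best P0=NH2 P1=NH1
Op 9: best P0=NH4 P1=NH1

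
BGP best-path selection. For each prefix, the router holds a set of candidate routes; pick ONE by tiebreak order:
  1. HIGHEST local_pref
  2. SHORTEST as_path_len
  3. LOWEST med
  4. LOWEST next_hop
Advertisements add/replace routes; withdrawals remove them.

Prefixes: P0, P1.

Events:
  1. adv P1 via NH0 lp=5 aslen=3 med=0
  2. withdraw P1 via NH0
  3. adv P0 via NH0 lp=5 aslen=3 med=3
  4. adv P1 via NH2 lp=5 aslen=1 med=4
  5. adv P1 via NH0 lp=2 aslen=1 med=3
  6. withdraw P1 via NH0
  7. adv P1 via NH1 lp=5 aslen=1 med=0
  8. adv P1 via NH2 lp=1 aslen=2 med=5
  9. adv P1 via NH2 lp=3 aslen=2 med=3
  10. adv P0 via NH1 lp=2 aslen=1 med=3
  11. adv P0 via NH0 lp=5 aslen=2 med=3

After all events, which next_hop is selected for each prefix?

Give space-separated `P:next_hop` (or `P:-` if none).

Op 1: best P0=- P1=NH0
Op 2: best P0=- P1=-
Op 3: best P0=NH0 P1=-
Op 4: best P0=NH0 P1=NH2
Op 5: best P0=NH0 P1=NH2
Op 6: best P0=NH0 P1=NH2
Op 7: best P0=NH0 P1=NH1
Op 8: best P0=NH0 P1=NH1
Op 9: best P0=NH0 P1=NH1
Op 10: best P0=NH0 P1=NH1
Op 11: best P0=NH0 P1=NH1

Answer: P0:NH0 P1:NH1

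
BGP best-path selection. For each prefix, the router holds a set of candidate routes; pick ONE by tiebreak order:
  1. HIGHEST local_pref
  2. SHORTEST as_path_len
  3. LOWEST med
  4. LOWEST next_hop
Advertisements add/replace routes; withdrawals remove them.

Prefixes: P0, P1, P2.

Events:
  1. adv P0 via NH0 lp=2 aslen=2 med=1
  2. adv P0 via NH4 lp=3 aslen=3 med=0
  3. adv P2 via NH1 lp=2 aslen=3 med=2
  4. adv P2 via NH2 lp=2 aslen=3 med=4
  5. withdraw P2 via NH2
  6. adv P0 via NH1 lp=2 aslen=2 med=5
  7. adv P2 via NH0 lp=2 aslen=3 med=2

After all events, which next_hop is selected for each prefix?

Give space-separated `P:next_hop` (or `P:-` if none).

Answer: P0:NH4 P1:- P2:NH0

Derivation:
Op 1: best P0=NH0 P1=- P2=-
Op 2: best P0=NH4 P1=- P2=-
Op 3: best P0=NH4 P1=- P2=NH1
Op 4: best P0=NH4 P1=- P2=NH1
Op 5: best P0=NH4 P1=- P2=NH1
Op 6: best P0=NH4 P1=- P2=NH1
Op 7: best P0=NH4 P1=- P2=NH0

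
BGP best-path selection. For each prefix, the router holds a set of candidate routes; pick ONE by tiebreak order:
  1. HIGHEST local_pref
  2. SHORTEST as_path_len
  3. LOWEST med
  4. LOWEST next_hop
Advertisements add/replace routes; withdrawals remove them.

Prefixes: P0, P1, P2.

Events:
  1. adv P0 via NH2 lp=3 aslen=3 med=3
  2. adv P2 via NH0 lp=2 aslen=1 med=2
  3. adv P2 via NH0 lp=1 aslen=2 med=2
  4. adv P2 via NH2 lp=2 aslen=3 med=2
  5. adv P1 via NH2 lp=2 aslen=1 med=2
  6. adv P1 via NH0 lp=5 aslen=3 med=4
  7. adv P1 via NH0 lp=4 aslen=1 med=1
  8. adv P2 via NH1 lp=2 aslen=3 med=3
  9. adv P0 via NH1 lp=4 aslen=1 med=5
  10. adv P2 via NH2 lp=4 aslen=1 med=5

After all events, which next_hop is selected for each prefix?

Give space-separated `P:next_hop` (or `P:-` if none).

Answer: P0:NH1 P1:NH0 P2:NH2

Derivation:
Op 1: best P0=NH2 P1=- P2=-
Op 2: best P0=NH2 P1=- P2=NH0
Op 3: best P0=NH2 P1=- P2=NH0
Op 4: best P0=NH2 P1=- P2=NH2
Op 5: best P0=NH2 P1=NH2 P2=NH2
Op 6: best P0=NH2 P1=NH0 P2=NH2
Op 7: best P0=NH2 P1=NH0 P2=NH2
Op 8: best P0=NH2 P1=NH0 P2=NH2
Op 9: best P0=NH1 P1=NH0 P2=NH2
Op 10: best P0=NH1 P1=NH0 P2=NH2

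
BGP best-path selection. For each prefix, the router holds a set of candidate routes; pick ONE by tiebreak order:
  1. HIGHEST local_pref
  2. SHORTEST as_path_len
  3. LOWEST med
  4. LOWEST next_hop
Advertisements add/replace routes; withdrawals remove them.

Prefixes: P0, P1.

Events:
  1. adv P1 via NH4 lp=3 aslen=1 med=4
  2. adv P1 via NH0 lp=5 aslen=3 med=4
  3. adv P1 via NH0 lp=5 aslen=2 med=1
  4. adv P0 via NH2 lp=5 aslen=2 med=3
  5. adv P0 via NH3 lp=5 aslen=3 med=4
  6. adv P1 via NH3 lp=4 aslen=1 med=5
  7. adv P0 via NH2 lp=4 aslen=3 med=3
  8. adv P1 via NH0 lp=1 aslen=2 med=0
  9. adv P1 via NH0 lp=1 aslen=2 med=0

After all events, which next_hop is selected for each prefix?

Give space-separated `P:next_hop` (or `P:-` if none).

Op 1: best P0=- P1=NH4
Op 2: best P0=- P1=NH0
Op 3: best P0=- P1=NH0
Op 4: best P0=NH2 P1=NH0
Op 5: best P0=NH2 P1=NH0
Op 6: best P0=NH2 P1=NH0
Op 7: best P0=NH3 P1=NH0
Op 8: best P0=NH3 P1=NH3
Op 9: best P0=NH3 P1=NH3

Answer: P0:NH3 P1:NH3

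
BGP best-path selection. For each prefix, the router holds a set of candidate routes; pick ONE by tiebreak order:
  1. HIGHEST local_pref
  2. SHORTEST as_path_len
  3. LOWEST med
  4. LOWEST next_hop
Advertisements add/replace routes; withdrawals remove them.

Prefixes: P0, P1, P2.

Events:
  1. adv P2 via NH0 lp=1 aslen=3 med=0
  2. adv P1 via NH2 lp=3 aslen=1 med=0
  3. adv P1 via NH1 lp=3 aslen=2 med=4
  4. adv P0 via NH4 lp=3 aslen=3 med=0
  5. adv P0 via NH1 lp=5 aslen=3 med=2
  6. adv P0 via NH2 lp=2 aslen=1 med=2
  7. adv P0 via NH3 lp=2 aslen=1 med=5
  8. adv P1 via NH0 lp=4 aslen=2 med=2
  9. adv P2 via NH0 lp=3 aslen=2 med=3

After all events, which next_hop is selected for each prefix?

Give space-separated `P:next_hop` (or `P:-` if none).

Answer: P0:NH1 P1:NH0 P2:NH0

Derivation:
Op 1: best P0=- P1=- P2=NH0
Op 2: best P0=- P1=NH2 P2=NH0
Op 3: best P0=- P1=NH2 P2=NH0
Op 4: best P0=NH4 P1=NH2 P2=NH0
Op 5: best P0=NH1 P1=NH2 P2=NH0
Op 6: best P0=NH1 P1=NH2 P2=NH0
Op 7: best P0=NH1 P1=NH2 P2=NH0
Op 8: best P0=NH1 P1=NH0 P2=NH0
Op 9: best P0=NH1 P1=NH0 P2=NH0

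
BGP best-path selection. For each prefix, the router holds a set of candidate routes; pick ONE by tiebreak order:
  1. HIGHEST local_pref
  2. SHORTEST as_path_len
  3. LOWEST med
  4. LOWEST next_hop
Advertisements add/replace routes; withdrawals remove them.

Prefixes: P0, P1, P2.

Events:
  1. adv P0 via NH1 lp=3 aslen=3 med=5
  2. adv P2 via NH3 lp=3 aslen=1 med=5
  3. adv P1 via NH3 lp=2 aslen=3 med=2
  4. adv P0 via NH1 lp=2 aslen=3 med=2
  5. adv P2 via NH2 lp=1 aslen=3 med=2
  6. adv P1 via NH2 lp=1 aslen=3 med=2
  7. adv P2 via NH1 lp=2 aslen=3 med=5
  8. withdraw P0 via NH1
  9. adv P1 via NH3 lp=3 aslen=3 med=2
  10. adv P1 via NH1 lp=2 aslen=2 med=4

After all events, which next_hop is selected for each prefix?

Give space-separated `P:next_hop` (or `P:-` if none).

Op 1: best P0=NH1 P1=- P2=-
Op 2: best P0=NH1 P1=- P2=NH3
Op 3: best P0=NH1 P1=NH3 P2=NH3
Op 4: best P0=NH1 P1=NH3 P2=NH3
Op 5: best P0=NH1 P1=NH3 P2=NH3
Op 6: best P0=NH1 P1=NH3 P2=NH3
Op 7: best P0=NH1 P1=NH3 P2=NH3
Op 8: best P0=- P1=NH3 P2=NH3
Op 9: best P0=- P1=NH3 P2=NH3
Op 10: best P0=- P1=NH3 P2=NH3

Answer: P0:- P1:NH3 P2:NH3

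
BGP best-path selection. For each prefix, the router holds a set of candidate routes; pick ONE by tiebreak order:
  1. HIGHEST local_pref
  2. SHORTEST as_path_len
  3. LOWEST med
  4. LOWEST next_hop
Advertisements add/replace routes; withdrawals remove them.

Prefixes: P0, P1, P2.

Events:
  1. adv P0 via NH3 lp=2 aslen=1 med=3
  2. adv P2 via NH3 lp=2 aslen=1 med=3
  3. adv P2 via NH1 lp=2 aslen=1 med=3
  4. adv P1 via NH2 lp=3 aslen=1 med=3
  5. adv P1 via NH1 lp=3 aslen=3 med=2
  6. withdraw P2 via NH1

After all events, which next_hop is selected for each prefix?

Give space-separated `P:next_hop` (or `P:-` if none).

Op 1: best P0=NH3 P1=- P2=-
Op 2: best P0=NH3 P1=- P2=NH3
Op 3: best P0=NH3 P1=- P2=NH1
Op 4: best P0=NH3 P1=NH2 P2=NH1
Op 5: best P0=NH3 P1=NH2 P2=NH1
Op 6: best P0=NH3 P1=NH2 P2=NH3

Answer: P0:NH3 P1:NH2 P2:NH3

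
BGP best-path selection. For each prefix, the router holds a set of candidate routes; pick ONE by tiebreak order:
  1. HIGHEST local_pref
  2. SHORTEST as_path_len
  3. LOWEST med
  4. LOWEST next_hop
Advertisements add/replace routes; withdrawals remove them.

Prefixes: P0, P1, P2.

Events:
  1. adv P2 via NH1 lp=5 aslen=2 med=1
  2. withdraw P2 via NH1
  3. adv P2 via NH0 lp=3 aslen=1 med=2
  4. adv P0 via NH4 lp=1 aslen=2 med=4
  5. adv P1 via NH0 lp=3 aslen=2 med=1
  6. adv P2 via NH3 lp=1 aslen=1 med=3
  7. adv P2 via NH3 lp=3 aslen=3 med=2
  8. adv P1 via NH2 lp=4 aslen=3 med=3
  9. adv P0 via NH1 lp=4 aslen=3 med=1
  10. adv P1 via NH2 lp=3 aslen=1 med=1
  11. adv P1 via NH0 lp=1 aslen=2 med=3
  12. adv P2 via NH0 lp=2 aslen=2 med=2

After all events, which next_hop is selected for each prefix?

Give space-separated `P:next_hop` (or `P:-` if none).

Answer: P0:NH1 P1:NH2 P2:NH3

Derivation:
Op 1: best P0=- P1=- P2=NH1
Op 2: best P0=- P1=- P2=-
Op 3: best P0=- P1=- P2=NH0
Op 4: best P0=NH4 P1=- P2=NH0
Op 5: best P0=NH4 P1=NH0 P2=NH0
Op 6: best P0=NH4 P1=NH0 P2=NH0
Op 7: best P0=NH4 P1=NH0 P2=NH0
Op 8: best P0=NH4 P1=NH2 P2=NH0
Op 9: best P0=NH1 P1=NH2 P2=NH0
Op 10: best P0=NH1 P1=NH2 P2=NH0
Op 11: best P0=NH1 P1=NH2 P2=NH0
Op 12: best P0=NH1 P1=NH2 P2=NH3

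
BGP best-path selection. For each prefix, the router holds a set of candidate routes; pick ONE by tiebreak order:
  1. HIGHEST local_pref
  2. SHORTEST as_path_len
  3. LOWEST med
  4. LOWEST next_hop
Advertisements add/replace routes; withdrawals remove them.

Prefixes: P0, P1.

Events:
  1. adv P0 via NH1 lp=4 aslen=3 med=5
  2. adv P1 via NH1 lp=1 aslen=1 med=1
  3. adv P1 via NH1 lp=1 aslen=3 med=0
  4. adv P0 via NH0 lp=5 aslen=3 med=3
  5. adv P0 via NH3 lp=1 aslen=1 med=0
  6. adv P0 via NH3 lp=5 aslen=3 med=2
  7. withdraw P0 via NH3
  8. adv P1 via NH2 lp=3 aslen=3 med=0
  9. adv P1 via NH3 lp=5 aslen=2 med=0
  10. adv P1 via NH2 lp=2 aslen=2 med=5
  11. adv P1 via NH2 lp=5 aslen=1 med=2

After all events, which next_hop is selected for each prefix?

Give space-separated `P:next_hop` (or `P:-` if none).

Op 1: best P0=NH1 P1=-
Op 2: best P0=NH1 P1=NH1
Op 3: best P0=NH1 P1=NH1
Op 4: best P0=NH0 P1=NH1
Op 5: best P0=NH0 P1=NH1
Op 6: best P0=NH3 P1=NH1
Op 7: best P0=NH0 P1=NH1
Op 8: best P0=NH0 P1=NH2
Op 9: best P0=NH0 P1=NH3
Op 10: best P0=NH0 P1=NH3
Op 11: best P0=NH0 P1=NH2

Answer: P0:NH0 P1:NH2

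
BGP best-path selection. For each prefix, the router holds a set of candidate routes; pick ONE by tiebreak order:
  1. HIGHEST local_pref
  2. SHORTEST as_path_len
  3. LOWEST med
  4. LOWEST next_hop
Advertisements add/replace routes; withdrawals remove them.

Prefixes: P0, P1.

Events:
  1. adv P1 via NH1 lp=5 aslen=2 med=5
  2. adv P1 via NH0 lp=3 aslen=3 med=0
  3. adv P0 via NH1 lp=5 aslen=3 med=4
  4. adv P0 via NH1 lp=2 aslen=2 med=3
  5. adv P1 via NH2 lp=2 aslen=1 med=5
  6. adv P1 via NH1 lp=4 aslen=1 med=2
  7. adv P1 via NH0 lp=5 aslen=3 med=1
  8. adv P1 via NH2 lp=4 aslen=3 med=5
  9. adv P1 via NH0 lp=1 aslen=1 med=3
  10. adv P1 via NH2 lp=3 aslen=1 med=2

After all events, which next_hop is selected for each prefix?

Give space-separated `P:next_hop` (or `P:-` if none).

Answer: P0:NH1 P1:NH1

Derivation:
Op 1: best P0=- P1=NH1
Op 2: best P0=- P1=NH1
Op 3: best P0=NH1 P1=NH1
Op 4: best P0=NH1 P1=NH1
Op 5: best P0=NH1 P1=NH1
Op 6: best P0=NH1 P1=NH1
Op 7: best P0=NH1 P1=NH0
Op 8: best P0=NH1 P1=NH0
Op 9: best P0=NH1 P1=NH1
Op 10: best P0=NH1 P1=NH1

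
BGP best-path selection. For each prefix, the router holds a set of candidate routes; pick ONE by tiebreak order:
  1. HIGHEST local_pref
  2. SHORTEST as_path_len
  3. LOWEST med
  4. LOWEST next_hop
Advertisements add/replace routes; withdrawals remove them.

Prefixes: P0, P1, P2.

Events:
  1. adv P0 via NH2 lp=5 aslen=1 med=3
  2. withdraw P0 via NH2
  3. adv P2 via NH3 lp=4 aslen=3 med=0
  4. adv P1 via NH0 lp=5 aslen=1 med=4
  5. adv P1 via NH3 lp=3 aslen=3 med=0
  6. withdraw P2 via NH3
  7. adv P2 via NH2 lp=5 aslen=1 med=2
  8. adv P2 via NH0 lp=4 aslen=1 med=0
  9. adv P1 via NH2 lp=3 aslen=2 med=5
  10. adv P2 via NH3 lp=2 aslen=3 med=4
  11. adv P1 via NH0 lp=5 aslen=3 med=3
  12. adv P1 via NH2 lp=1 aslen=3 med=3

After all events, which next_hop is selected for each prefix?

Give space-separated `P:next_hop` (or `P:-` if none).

Answer: P0:- P1:NH0 P2:NH2

Derivation:
Op 1: best P0=NH2 P1=- P2=-
Op 2: best P0=- P1=- P2=-
Op 3: best P0=- P1=- P2=NH3
Op 4: best P0=- P1=NH0 P2=NH3
Op 5: best P0=- P1=NH0 P2=NH3
Op 6: best P0=- P1=NH0 P2=-
Op 7: best P0=- P1=NH0 P2=NH2
Op 8: best P0=- P1=NH0 P2=NH2
Op 9: best P0=- P1=NH0 P2=NH2
Op 10: best P0=- P1=NH0 P2=NH2
Op 11: best P0=- P1=NH0 P2=NH2
Op 12: best P0=- P1=NH0 P2=NH2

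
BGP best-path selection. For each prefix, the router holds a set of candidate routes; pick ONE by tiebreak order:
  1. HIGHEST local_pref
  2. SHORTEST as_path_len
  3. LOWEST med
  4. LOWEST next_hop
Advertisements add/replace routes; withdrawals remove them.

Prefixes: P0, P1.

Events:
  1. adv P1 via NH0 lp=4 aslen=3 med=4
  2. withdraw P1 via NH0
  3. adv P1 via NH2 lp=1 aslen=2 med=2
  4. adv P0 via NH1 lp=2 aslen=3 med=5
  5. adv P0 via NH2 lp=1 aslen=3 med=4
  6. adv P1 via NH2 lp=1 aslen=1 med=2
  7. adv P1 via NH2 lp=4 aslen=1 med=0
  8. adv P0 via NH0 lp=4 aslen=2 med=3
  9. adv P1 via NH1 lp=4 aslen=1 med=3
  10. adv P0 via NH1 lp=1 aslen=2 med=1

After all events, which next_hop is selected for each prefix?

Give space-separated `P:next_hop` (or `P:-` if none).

Answer: P0:NH0 P1:NH2

Derivation:
Op 1: best P0=- P1=NH0
Op 2: best P0=- P1=-
Op 3: best P0=- P1=NH2
Op 4: best P0=NH1 P1=NH2
Op 5: best P0=NH1 P1=NH2
Op 6: best P0=NH1 P1=NH2
Op 7: best P0=NH1 P1=NH2
Op 8: best P0=NH0 P1=NH2
Op 9: best P0=NH0 P1=NH2
Op 10: best P0=NH0 P1=NH2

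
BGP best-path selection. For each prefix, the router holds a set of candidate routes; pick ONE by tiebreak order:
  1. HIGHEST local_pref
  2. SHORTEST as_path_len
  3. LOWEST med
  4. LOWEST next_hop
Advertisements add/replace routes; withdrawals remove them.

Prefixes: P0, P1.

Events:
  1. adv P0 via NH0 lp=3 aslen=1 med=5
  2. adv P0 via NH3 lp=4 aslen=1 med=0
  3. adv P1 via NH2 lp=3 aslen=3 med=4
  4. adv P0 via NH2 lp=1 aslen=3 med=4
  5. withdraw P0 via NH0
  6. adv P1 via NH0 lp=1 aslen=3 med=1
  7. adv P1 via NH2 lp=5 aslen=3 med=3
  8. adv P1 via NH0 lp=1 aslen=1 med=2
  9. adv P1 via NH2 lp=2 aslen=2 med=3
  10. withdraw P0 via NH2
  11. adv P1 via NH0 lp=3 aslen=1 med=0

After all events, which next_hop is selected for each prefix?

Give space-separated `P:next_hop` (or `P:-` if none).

Answer: P0:NH3 P1:NH0

Derivation:
Op 1: best P0=NH0 P1=-
Op 2: best P0=NH3 P1=-
Op 3: best P0=NH3 P1=NH2
Op 4: best P0=NH3 P1=NH2
Op 5: best P0=NH3 P1=NH2
Op 6: best P0=NH3 P1=NH2
Op 7: best P0=NH3 P1=NH2
Op 8: best P0=NH3 P1=NH2
Op 9: best P0=NH3 P1=NH2
Op 10: best P0=NH3 P1=NH2
Op 11: best P0=NH3 P1=NH0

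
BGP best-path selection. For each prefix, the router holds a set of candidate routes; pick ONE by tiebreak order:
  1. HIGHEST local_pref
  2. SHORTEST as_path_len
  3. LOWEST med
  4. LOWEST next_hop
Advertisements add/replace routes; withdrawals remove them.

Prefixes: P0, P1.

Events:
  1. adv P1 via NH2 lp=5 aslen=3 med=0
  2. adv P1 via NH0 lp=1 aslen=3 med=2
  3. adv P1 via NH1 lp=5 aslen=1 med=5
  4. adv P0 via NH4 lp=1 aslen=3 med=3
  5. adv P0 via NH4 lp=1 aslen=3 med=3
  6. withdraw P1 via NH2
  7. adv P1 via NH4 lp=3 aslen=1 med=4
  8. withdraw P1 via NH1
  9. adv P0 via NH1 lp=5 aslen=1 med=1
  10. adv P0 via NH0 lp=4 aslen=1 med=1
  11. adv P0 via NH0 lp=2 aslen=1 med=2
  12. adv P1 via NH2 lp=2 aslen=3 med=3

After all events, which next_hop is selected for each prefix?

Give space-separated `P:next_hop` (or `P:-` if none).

Answer: P0:NH1 P1:NH4

Derivation:
Op 1: best P0=- P1=NH2
Op 2: best P0=- P1=NH2
Op 3: best P0=- P1=NH1
Op 4: best P0=NH4 P1=NH1
Op 5: best P0=NH4 P1=NH1
Op 6: best P0=NH4 P1=NH1
Op 7: best P0=NH4 P1=NH1
Op 8: best P0=NH4 P1=NH4
Op 9: best P0=NH1 P1=NH4
Op 10: best P0=NH1 P1=NH4
Op 11: best P0=NH1 P1=NH4
Op 12: best P0=NH1 P1=NH4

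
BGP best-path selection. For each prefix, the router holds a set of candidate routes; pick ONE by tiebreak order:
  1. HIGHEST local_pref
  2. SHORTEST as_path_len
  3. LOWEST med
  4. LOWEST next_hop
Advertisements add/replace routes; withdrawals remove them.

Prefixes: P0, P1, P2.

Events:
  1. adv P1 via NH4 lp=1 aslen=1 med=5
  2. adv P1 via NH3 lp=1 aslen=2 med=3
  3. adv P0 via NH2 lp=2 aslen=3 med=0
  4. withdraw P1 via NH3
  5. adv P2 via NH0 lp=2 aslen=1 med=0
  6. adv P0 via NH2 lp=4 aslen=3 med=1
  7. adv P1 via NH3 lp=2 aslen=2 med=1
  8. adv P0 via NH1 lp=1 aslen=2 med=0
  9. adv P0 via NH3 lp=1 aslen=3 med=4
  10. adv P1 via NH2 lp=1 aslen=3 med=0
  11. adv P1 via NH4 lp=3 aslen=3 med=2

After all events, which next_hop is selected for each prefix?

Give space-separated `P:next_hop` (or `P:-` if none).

Answer: P0:NH2 P1:NH4 P2:NH0

Derivation:
Op 1: best P0=- P1=NH4 P2=-
Op 2: best P0=- P1=NH4 P2=-
Op 3: best P0=NH2 P1=NH4 P2=-
Op 4: best P0=NH2 P1=NH4 P2=-
Op 5: best P0=NH2 P1=NH4 P2=NH0
Op 6: best P0=NH2 P1=NH4 P2=NH0
Op 7: best P0=NH2 P1=NH3 P2=NH0
Op 8: best P0=NH2 P1=NH3 P2=NH0
Op 9: best P0=NH2 P1=NH3 P2=NH0
Op 10: best P0=NH2 P1=NH3 P2=NH0
Op 11: best P0=NH2 P1=NH4 P2=NH0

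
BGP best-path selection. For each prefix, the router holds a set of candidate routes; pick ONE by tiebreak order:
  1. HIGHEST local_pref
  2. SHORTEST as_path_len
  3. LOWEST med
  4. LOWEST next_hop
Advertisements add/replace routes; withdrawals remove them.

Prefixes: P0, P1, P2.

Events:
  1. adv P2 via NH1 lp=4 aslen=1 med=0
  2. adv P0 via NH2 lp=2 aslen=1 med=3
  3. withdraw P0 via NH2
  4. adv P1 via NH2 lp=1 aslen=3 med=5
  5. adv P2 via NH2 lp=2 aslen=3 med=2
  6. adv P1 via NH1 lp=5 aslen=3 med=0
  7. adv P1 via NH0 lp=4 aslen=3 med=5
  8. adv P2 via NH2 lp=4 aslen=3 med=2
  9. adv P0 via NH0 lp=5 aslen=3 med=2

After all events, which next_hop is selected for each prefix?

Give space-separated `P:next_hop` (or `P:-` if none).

Answer: P0:NH0 P1:NH1 P2:NH1

Derivation:
Op 1: best P0=- P1=- P2=NH1
Op 2: best P0=NH2 P1=- P2=NH1
Op 3: best P0=- P1=- P2=NH1
Op 4: best P0=- P1=NH2 P2=NH1
Op 5: best P0=- P1=NH2 P2=NH1
Op 6: best P0=- P1=NH1 P2=NH1
Op 7: best P0=- P1=NH1 P2=NH1
Op 8: best P0=- P1=NH1 P2=NH1
Op 9: best P0=NH0 P1=NH1 P2=NH1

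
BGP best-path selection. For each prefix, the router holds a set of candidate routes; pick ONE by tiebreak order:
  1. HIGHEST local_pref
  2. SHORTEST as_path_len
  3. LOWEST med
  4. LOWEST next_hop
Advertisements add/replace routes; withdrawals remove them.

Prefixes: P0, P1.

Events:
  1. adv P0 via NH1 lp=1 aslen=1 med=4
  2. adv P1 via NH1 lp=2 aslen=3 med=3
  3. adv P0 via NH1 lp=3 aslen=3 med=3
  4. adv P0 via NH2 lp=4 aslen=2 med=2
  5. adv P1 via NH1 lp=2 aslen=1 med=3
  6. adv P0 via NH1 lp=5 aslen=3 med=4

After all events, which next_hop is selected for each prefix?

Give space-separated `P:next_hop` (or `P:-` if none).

Op 1: best P0=NH1 P1=-
Op 2: best P0=NH1 P1=NH1
Op 3: best P0=NH1 P1=NH1
Op 4: best P0=NH2 P1=NH1
Op 5: best P0=NH2 P1=NH1
Op 6: best P0=NH1 P1=NH1

Answer: P0:NH1 P1:NH1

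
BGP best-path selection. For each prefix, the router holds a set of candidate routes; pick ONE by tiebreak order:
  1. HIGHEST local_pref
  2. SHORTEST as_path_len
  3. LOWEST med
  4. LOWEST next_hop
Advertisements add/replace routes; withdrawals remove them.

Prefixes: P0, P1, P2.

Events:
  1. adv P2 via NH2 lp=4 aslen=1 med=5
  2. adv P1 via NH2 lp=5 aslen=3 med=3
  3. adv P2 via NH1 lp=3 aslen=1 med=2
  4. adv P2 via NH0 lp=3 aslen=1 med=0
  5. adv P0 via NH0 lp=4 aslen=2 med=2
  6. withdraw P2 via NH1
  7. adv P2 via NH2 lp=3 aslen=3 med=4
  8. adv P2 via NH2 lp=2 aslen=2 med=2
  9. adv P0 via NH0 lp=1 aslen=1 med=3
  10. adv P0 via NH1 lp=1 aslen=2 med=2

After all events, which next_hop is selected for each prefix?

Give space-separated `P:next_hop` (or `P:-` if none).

Op 1: best P0=- P1=- P2=NH2
Op 2: best P0=- P1=NH2 P2=NH2
Op 3: best P0=- P1=NH2 P2=NH2
Op 4: best P0=- P1=NH2 P2=NH2
Op 5: best P0=NH0 P1=NH2 P2=NH2
Op 6: best P0=NH0 P1=NH2 P2=NH2
Op 7: best P0=NH0 P1=NH2 P2=NH0
Op 8: best P0=NH0 P1=NH2 P2=NH0
Op 9: best P0=NH0 P1=NH2 P2=NH0
Op 10: best P0=NH0 P1=NH2 P2=NH0

Answer: P0:NH0 P1:NH2 P2:NH0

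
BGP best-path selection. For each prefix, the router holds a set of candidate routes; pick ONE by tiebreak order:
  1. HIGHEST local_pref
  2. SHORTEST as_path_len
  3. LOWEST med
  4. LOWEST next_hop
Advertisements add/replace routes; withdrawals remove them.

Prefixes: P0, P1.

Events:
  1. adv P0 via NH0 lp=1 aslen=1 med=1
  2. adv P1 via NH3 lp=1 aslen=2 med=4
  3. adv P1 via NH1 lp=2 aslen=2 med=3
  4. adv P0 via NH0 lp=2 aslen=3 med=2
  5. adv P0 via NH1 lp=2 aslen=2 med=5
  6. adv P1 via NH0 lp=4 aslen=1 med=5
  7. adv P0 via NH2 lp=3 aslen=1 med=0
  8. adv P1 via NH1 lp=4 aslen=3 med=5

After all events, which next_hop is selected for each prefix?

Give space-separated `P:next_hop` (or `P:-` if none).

Op 1: best P0=NH0 P1=-
Op 2: best P0=NH0 P1=NH3
Op 3: best P0=NH0 P1=NH1
Op 4: best P0=NH0 P1=NH1
Op 5: best P0=NH1 P1=NH1
Op 6: best P0=NH1 P1=NH0
Op 7: best P0=NH2 P1=NH0
Op 8: best P0=NH2 P1=NH0

Answer: P0:NH2 P1:NH0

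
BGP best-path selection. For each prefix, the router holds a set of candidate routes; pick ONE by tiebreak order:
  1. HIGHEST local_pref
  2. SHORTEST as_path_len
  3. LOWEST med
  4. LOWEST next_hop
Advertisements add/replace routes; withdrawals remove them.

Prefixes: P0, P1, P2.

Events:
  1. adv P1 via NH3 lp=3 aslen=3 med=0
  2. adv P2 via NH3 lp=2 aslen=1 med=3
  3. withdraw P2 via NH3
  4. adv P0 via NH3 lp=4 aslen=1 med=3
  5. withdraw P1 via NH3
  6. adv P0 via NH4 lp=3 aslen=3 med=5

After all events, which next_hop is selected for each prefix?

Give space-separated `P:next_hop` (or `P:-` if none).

Answer: P0:NH3 P1:- P2:-

Derivation:
Op 1: best P0=- P1=NH3 P2=-
Op 2: best P0=- P1=NH3 P2=NH3
Op 3: best P0=- P1=NH3 P2=-
Op 4: best P0=NH3 P1=NH3 P2=-
Op 5: best P0=NH3 P1=- P2=-
Op 6: best P0=NH3 P1=- P2=-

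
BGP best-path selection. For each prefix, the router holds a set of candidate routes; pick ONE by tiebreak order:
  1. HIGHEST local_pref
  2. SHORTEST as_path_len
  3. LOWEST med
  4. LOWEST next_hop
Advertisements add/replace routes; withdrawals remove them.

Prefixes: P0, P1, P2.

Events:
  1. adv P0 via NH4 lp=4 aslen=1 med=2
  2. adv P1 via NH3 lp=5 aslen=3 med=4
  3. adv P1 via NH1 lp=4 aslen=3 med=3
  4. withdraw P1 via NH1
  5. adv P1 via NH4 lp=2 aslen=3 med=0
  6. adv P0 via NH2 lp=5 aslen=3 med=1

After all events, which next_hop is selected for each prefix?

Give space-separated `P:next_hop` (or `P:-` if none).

Op 1: best P0=NH4 P1=- P2=-
Op 2: best P0=NH4 P1=NH3 P2=-
Op 3: best P0=NH4 P1=NH3 P2=-
Op 4: best P0=NH4 P1=NH3 P2=-
Op 5: best P0=NH4 P1=NH3 P2=-
Op 6: best P0=NH2 P1=NH3 P2=-

Answer: P0:NH2 P1:NH3 P2:-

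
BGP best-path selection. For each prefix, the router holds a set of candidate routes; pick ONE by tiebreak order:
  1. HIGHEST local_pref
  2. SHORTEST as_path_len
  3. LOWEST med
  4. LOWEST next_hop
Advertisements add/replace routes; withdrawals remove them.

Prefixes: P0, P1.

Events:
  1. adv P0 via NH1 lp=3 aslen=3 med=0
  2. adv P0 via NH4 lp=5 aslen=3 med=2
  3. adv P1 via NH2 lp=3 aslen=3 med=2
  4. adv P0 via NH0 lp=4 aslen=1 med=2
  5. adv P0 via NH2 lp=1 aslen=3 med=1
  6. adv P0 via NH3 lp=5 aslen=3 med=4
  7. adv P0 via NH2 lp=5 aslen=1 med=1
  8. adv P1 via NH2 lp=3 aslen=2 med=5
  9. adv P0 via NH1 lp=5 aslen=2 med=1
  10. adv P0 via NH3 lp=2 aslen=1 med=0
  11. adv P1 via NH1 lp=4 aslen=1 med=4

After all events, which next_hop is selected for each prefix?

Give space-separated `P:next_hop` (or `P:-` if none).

Op 1: best P0=NH1 P1=-
Op 2: best P0=NH4 P1=-
Op 3: best P0=NH4 P1=NH2
Op 4: best P0=NH4 P1=NH2
Op 5: best P0=NH4 P1=NH2
Op 6: best P0=NH4 P1=NH2
Op 7: best P0=NH2 P1=NH2
Op 8: best P0=NH2 P1=NH2
Op 9: best P0=NH2 P1=NH2
Op 10: best P0=NH2 P1=NH2
Op 11: best P0=NH2 P1=NH1

Answer: P0:NH2 P1:NH1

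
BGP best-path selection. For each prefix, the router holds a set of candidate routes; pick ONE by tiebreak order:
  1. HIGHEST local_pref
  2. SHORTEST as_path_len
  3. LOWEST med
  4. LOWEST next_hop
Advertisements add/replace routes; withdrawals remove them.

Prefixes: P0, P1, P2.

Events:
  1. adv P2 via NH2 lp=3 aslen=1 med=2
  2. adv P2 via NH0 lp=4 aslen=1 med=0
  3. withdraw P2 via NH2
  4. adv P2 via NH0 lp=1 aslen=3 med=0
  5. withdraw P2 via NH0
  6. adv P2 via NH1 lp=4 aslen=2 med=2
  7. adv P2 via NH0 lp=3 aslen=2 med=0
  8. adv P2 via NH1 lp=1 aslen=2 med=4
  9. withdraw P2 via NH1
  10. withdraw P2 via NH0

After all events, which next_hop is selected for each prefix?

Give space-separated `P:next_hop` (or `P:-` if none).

Op 1: best P0=- P1=- P2=NH2
Op 2: best P0=- P1=- P2=NH0
Op 3: best P0=- P1=- P2=NH0
Op 4: best P0=- P1=- P2=NH0
Op 5: best P0=- P1=- P2=-
Op 6: best P0=- P1=- P2=NH1
Op 7: best P0=- P1=- P2=NH1
Op 8: best P0=- P1=- P2=NH0
Op 9: best P0=- P1=- P2=NH0
Op 10: best P0=- P1=- P2=-

Answer: P0:- P1:- P2:-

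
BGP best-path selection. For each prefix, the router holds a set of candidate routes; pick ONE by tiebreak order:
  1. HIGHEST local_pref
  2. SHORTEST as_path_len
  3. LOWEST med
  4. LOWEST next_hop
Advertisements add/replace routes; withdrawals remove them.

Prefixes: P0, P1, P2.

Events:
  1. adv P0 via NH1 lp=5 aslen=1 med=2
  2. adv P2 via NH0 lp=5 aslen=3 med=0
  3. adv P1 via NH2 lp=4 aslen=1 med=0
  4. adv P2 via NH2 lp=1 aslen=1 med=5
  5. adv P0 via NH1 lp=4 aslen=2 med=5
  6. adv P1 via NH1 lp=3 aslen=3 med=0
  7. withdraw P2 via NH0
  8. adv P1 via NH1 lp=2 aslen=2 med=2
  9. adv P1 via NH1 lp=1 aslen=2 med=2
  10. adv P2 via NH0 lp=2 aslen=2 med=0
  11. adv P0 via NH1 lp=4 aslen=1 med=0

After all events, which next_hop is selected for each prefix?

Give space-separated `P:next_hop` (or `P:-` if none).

Op 1: best P0=NH1 P1=- P2=-
Op 2: best P0=NH1 P1=- P2=NH0
Op 3: best P0=NH1 P1=NH2 P2=NH0
Op 4: best P0=NH1 P1=NH2 P2=NH0
Op 5: best P0=NH1 P1=NH2 P2=NH0
Op 6: best P0=NH1 P1=NH2 P2=NH0
Op 7: best P0=NH1 P1=NH2 P2=NH2
Op 8: best P0=NH1 P1=NH2 P2=NH2
Op 9: best P0=NH1 P1=NH2 P2=NH2
Op 10: best P0=NH1 P1=NH2 P2=NH0
Op 11: best P0=NH1 P1=NH2 P2=NH0

Answer: P0:NH1 P1:NH2 P2:NH0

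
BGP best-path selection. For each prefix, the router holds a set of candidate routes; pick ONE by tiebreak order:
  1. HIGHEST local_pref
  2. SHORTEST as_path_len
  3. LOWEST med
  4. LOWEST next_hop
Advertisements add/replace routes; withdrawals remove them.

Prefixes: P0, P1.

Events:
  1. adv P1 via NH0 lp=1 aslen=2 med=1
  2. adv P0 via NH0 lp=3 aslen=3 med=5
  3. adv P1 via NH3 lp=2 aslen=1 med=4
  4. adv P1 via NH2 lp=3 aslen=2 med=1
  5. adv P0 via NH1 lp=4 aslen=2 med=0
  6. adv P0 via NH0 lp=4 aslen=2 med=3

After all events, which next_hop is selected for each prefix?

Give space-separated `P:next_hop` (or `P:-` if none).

Answer: P0:NH1 P1:NH2

Derivation:
Op 1: best P0=- P1=NH0
Op 2: best P0=NH0 P1=NH0
Op 3: best P0=NH0 P1=NH3
Op 4: best P0=NH0 P1=NH2
Op 5: best P0=NH1 P1=NH2
Op 6: best P0=NH1 P1=NH2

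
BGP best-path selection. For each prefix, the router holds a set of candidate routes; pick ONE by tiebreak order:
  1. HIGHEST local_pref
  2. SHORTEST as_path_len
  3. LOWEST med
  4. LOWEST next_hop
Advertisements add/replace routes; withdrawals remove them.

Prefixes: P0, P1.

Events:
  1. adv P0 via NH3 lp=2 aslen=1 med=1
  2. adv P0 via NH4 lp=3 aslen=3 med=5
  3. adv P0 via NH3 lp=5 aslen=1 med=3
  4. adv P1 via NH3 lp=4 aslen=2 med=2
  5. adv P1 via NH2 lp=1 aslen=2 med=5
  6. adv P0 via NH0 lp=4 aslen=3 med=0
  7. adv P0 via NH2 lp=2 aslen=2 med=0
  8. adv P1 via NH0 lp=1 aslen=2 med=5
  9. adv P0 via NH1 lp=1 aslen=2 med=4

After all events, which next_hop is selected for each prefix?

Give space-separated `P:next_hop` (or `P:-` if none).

Answer: P0:NH3 P1:NH3

Derivation:
Op 1: best P0=NH3 P1=-
Op 2: best P0=NH4 P1=-
Op 3: best P0=NH3 P1=-
Op 4: best P0=NH3 P1=NH3
Op 5: best P0=NH3 P1=NH3
Op 6: best P0=NH3 P1=NH3
Op 7: best P0=NH3 P1=NH3
Op 8: best P0=NH3 P1=NH3
Op 9: best P0=NH3 P1=NH3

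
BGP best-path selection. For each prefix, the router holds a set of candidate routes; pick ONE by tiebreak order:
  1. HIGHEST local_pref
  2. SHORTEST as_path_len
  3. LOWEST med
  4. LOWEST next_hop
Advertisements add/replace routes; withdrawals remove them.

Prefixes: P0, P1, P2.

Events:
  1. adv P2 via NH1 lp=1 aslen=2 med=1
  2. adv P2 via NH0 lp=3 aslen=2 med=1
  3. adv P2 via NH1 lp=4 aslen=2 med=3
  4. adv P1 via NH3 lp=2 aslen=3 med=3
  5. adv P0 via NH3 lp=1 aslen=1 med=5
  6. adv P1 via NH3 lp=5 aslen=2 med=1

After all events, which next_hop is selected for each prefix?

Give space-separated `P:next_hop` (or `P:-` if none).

Op 1: best P0=- P1=- P2=NH1
Op 2: best P0=- P1=- P2=NH0
Op 3: best P0=- P1=- P2=NH1
Op 4: best P0=- P1=NH3 P2=NH1
Op 5: best P0=NH3 P1=NH3 P2=NH1
Op 6: best P0=NH3 P1=NH3 P2=NH1

Answer: P0:NH3 P1:NH3 P2:NH1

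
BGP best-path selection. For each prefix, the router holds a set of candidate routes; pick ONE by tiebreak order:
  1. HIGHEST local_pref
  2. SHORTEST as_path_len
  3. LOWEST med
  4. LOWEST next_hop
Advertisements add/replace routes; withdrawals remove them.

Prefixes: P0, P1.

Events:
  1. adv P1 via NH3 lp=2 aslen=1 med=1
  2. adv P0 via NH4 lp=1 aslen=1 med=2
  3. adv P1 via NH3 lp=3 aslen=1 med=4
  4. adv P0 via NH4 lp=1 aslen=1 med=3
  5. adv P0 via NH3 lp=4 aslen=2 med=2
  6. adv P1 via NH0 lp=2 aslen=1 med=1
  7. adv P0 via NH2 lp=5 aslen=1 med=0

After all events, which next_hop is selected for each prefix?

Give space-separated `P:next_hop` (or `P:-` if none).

Op 1: best P0=- P1=NH3
Op 2: best P0=NH4 P1=NH3
Op 3: best P0=NH4 P1=NH3
Op 4: best P0=NH4 P1=NH3
Op 5: best P0=NH3 P1=NH3
Op 6: best P0=NH3 P1=NH3
Op 7: best P0=NH2 P1=NH3

Answer: P0:NH2 P1:NH3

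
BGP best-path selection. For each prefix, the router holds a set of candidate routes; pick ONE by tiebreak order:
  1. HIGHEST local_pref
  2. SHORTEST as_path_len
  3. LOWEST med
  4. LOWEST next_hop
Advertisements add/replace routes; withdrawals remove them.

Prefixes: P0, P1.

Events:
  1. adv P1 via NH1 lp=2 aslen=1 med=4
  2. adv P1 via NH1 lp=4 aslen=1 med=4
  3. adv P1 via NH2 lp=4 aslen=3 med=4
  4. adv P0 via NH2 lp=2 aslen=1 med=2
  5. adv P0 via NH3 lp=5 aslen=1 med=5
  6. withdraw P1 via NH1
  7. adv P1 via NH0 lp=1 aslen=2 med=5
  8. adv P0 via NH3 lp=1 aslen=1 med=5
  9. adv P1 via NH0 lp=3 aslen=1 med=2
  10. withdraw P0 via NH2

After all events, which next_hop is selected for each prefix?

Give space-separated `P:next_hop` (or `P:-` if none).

Answer: P0:NH3 P1:NH2

Derivation:
Op 1: best P0=- P1=NH1
Op 2: best P0=- P1=NH1
Op 3: best P0=- P1=NH1
Op 4: best P0=NH2 P1=NH1
Op 5: best P0=NH3 P1=NH1
Op 6: best P0=NH3 P1=NH2
Op 7: best P0=NH3 P1=NH2
Op 8: best P0=NH2 P1=NH2
Op 9: best P0=NH2 P1=NH2
Op 10: best P0=NH3 P1=NH2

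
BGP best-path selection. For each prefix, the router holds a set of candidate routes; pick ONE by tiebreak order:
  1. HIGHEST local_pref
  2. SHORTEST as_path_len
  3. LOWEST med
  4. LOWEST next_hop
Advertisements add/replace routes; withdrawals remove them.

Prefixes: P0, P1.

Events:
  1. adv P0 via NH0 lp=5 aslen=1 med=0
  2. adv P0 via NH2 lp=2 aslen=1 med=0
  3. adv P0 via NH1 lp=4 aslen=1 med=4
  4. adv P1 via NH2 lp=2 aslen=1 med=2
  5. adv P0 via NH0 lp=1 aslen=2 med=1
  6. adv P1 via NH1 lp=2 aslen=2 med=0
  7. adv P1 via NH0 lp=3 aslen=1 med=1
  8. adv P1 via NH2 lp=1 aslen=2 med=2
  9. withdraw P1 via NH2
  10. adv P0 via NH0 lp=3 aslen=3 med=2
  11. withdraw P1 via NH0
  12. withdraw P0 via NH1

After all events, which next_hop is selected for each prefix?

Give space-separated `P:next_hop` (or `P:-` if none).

Op 1: best P0=NH0 P1=-
Op 2: best P0=NH0 P1=-
Op 3: best P0=NH0 P1=-
Op 4: best P0=NH0 P1=NH2
Op 5: best P0=NH1 P1=NH2
Op 6: best P0=NH1 P1=NH2
Op 7: best P0=NH1 P1=NH0
Op 8: best P0=NH1 P1=NH0
Op 9: best P0=NH1 P1=NH0
Op 10: best P0=NH1 P1=NH0
Op 11: best P0=NH1 P1=NH1
Op 12: best P0=NH0 P1=NH1

Answer: P0:NH0 P1:NH1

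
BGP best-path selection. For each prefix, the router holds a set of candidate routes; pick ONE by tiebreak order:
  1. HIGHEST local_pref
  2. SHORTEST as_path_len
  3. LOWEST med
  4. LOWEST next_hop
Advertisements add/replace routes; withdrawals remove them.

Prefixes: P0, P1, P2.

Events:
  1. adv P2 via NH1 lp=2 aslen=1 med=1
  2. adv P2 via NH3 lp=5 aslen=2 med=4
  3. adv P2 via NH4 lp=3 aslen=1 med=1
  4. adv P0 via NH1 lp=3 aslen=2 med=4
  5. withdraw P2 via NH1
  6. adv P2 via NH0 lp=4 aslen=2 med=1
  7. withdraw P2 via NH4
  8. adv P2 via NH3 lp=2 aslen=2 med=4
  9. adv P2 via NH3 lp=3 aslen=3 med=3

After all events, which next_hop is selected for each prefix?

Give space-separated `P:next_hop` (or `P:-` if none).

Answer: P0:NH1 P1:- P2:NH0

Derivation:
Op 1: best P0=- P1=- P2=NH1
Op 2: best P0=- P1=- P2=NH3
Op 3: best P0=- P1=- P2=NH3
Op 4: best P0=NH1 P1=- P2=NH3
Op 5: best P0=NH1 P1=- P2=NH3
Op 6: best P0=NH1 P1=- P2=NH3
Op 7: best P0=NH1 P1=- P2=NH3
Op 8: best P0=NH1 P1=- P2=NH0
Op 9: best P0=NH1 P1=- P2=NH0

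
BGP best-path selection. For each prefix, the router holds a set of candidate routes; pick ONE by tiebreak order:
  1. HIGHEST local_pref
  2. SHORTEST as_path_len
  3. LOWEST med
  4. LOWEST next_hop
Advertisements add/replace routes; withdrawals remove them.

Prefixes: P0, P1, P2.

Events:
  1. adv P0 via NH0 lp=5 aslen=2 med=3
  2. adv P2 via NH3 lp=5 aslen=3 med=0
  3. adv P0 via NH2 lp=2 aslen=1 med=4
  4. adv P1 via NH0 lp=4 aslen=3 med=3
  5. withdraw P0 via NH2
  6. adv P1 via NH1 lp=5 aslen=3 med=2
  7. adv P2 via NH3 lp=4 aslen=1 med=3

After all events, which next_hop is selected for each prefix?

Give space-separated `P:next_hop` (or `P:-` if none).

Op 1: best P0=NH0 P1=- P2=-
Op 2: best P0=NH0 P1=- P2=NH3
Op 3: best P0=NH0 P1=- P2=NH3
Op 4: best P0=NH0 P1=NH0 P2=NH3
Op 5: best P0=NH0 P1=NH0 P2=NH3
Op 6: best P0=NH0 P1=NH1 P2=NH3
Op 7: best P0=NH0 P1=NH1 P2=NH3

Answer: P0:NH0 P1:NH1 P2:NH3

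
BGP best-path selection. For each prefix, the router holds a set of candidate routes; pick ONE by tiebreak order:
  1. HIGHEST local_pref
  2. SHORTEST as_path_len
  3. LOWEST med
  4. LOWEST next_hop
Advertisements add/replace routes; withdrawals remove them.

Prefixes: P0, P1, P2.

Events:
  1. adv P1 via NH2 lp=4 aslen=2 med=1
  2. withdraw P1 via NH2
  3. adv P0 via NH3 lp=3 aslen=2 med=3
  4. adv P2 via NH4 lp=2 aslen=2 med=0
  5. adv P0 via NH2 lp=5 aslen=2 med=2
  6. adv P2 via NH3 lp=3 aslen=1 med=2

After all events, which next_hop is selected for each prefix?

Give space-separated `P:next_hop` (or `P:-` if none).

Answer: P0:NH2 P1:- P2:NH3

Derivation:
Op 1: best P0=- P1=NH2 P2=-
Op 2: best P0=- P1=- P2=-
Op 3: best P0=NH3 P1=- P2=-
Op 4: best P0=NH3 P1=- P2=NH4
Op 5: best P0=NH2 P1=- P2=NH4
Op 6: best P0=NH2 P1=- P2=NH3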